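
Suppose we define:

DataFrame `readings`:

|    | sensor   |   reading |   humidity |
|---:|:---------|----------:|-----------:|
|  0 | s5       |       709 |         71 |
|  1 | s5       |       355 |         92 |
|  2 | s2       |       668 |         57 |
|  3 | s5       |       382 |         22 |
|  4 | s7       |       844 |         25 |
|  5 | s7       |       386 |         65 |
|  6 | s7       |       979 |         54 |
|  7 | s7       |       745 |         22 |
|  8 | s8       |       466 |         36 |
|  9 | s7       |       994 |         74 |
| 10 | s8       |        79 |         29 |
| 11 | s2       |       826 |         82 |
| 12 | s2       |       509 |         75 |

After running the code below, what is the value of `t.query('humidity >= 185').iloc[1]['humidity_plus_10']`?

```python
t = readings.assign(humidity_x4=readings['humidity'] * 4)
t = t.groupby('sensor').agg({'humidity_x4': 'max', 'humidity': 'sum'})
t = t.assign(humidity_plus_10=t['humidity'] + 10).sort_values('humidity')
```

add column humidity_x4 = readings['humidity'] * 4:
   sensor  reading  humidity  humidity_x4
0      s5      709        71          284
1      s5      355        92          368
2      s2      668        57          228
3      s5      382        22           88
4      s7      844        25          100
5      s7      386        65          260
6      s7      979        54          216
7      s7      745        22           88
8      s8      466        36          144
9      s7      994        74          296
10     s8       79        29          116
11     s2      826        82          328
12     s2      509        75          300
group by sensor: max(humidity_x4), sum(humidity):
        humidity_x4  humidity
sensor                       
s2              328       214
s5              368       185
s7              296       240
s8              144        65
add column humidity_plus_10 = t['humidity'] + 10:
        humidity_x4  humidity  humidity_plus_10
sensor                                         
s2              328       214               224
s5              368       185               195
s7              296       240               250
s8              144        65                75
sort by humidity:
        humidity_x4  humidity  humidity_plus_10
sensor                                         
s8              144        65                75
s5              368       185               195
s2              328       214               224
s7              296       240               250
filter rows where humidity >= 185:
        humidity_x4  humidity  humidity_plus_10
sensor                                         
s5              368       185               195
s2              328       214               224
s7              296       240               250

224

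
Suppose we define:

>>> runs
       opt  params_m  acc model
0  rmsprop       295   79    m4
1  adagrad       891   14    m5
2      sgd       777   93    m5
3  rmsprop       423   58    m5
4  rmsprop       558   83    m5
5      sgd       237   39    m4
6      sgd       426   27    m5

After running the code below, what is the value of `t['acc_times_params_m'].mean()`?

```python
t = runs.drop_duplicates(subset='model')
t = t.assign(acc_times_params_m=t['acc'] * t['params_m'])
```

drop duplicate model (keep=first):
       opt  params_m  acc model
0  rmsprop       295   79    m4
1  adagrad       891   14    m5
add column acc_times_params_m = t['acc'] * t['params_m']:
       opt  params_m  acc model  acc_times_params_m
0  rmsprop       295   79    m4               23305
1  adagrad       891   14    m5               12474
So mean() = 17889.5.

17889.5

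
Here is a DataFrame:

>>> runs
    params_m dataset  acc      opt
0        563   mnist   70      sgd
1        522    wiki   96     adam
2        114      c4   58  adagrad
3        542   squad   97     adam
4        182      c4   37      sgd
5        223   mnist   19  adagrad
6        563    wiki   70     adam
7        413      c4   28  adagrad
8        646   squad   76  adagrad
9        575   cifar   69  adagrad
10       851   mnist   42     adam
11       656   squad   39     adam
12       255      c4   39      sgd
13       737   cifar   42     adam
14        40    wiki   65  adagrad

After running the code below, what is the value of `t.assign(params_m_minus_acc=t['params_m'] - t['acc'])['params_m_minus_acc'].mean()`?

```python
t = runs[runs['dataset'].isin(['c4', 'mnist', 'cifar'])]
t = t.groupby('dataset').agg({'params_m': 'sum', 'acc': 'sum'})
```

filter rows where dataset in ['c4', 'mnist', 'cifar']:
    params_m dataset  acc      opt
0        563   mnist   70      sgd
2        114      c4   58  adagrad
4        182      c4   37      sgd
5        223   mnist   19  adagrad
7        413      c4   28  adagrad
9        575   cifar   69  adagrad
10       851   mnist   42     adam
12       255      c4   39      sgd
13       737   cifar   42     adam
group by dataset: sum(params_m), sum(acc):
         params_m  acc
dataset               
c4            964  162
cifar        1312  111
mnist        1637  131
add column params_m_minus_acc = t['params_m'] - t['acc']:
         params_m  acc  params_m_minus_acc
dataset                                   
c4            964  162                 802
cifar        1312  111                1201
mnist        1637  131                1506

1169.66666667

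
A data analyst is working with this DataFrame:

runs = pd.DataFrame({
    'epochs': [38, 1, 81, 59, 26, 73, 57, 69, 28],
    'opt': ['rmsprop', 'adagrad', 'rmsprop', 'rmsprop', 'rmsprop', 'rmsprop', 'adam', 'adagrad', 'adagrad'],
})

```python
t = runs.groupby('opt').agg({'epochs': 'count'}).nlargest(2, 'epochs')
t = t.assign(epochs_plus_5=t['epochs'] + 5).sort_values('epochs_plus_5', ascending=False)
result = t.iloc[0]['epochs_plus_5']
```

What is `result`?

group by opt, count of epochs:
         epochs
opt            
adagrad       3
adam          1
rmsprop       5
take 2 rows with largest epochs:
         epochs
opt            
rmsprop       5
adagrad       3
add column epochs_plus_5 = t['epochs'] + 5:
         epochs  epochs_plus_5
opt                           
rmsprop       5             10
adagrad       3              8
sort by epochs_plus_5 descending:
         epochs  epochs_plus_5
opt                           
rmsprop       5             10
adagrad       3              8

10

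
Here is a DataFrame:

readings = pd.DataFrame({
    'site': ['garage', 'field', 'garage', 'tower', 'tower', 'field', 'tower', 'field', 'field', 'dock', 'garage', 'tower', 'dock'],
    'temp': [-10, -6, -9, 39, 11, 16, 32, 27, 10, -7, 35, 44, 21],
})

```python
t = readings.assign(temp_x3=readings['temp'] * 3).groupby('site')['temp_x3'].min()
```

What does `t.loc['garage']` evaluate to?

-30

add column temp_x3 = readings['temp'] * 3:
      site  temp  temp_x3
0   garage   -10      -30
1    field    -6      -18
2   garage    -9      -27
3    tower    39      117
4    tower    11       33
5    field    16       48
6    tower    32       96
7    field    27       81
8    field    10       30
9     dock    -7      -21
10  garage    35      105
11   tower    44      132
12    dock    21       63
group by site, min of temp_x3:
site
dock     -21
field    -18
garage   -30
tower     33
Name: temp_x3, dtype: int64
Then the value at index 'garage': -30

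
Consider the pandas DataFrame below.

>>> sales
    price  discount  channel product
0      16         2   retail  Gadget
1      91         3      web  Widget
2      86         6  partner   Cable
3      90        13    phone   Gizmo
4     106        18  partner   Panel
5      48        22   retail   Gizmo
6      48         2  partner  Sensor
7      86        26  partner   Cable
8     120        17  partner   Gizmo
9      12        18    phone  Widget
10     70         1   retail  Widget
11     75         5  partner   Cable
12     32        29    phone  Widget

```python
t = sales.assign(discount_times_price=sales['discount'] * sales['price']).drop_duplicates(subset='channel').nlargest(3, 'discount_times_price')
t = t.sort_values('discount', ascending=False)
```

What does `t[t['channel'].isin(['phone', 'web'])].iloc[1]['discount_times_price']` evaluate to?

add column discount_times_price = sales['discount'] * sales['price']:
    price  discount  channel product  discount_times_price
0      16         2   retail  Gadget                    32
1      91         3      web  Widget                   273
2      86         6  partner   Cable                   516
3      90        13    phone   Gizmo                  1170
4     106        18  partner   Panel                  1908
5      48        22   retail   Gizmo                  1056
6      48         2  partner  Sensor                    96
7      86        26  partner   Cable                  2236
8     120        17  partner   Gizmo                  2040
9      12        18    phone  Widget                   216
10     70         1   retail  Widget                    70
11     75         5  partner   Cable                   375
12     32        29    phone  Widget                   928
drop duplicate channel (keep=first):
   price  discount  channel product  discount_times_price
0     16         2   retail  Gadget                    32
1     91         3      web  Widget                   273
2     86         6  partner   Cable                   516
3     90        13    phone   Gizmo                  1170
take 3 rows with largest discount_times_price:
   price  discount  channel product  discount_times_price
3     90        13    phone   Gizmo                  1170
2     86         6  partner   Cable                   516
1     91         3      web  Widget                   273
sort by discount descending:
   price  discount  channel product  discount_times_price
3     90        13    phone   Gizmo                  1170
2     86         6  partner   Cable                   516
1     91         3      web  Widget                   273
filter rows where channel in ['phone', 'web']:
   price  discount channel product  discount_times_price
3     90        13   phone   Gizmo                  1170
1     91         3     web  Widget                   273

273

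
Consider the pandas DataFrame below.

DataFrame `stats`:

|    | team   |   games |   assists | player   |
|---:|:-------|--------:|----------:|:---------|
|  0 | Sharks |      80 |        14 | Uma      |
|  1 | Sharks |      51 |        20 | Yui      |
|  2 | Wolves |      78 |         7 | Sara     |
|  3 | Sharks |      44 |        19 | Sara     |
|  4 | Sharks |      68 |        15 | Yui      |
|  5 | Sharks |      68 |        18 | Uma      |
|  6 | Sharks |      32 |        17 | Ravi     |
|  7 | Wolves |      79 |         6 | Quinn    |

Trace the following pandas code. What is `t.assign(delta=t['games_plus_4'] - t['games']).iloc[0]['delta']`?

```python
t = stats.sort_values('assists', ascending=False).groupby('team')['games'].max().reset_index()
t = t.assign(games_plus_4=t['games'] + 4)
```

sort by assists descending:
     team  games  assists player
1  Sharks     51       20    Yui
3  Sharks     44       19   Sara
5  Sharks     68       18    Uma
6  Sharks     32       17   Ravi
4  Sharks     68       15    Yui
0  Sharks     80       14    Uma
2  Wolves     78        7   Sara
7  Wolves     79        6  Quinn
group by team, max of games:
team
Sharks    80
Wolves    79
Name: games, dtype: int64
reset_index():
     team  games
0  Sharks     80
1  Wolves     79
add column games_plus_4 = t['games'] + 4:
     team  games  games_plus_4
0  Sharks     80            84
1  Wolves     79            83
add column delta = t['games_plus_4'] - t['games']:
     team  games  games_plus_4  delta
0  Sharks     80            84      4
1  Wolves     79            83      4
Finally, value at position 0, column 'delta' = 4.

4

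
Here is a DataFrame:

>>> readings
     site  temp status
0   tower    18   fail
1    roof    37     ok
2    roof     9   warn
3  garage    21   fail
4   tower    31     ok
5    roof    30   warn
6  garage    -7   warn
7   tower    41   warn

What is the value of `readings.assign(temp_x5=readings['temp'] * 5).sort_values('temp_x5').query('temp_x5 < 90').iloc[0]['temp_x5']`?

add column temp_x5 = readings['temp'] * 5:
     site  temp status  temp_x5
0   tower    18   fail       90
1    roof    37     ok      185
2    roof     9   warn       45
3  garage    21   fail      105
4   tower    31     ok      155
5    roof    30   warn      150
6  garage    -7   warn      -35
7   tower    41   warn      205
sort by temp_x5:
     site  temp status  temp_x5
6  garage    -7   warn      -35
2    roof     9   warn       45
0   tower    18   fail       90
3  garage    21   fail      105
5    roof    30   warn      150
4   tower    31     ok      155
1    roof    37     ok      185
7   tower    41   warn      205
filter rows where temp_x5 < 90:
     site  temp status  temp_x5
6  garage    -7   warn      -35
2    roof     9   warn       45
Finally, value at position 0, column 'temp_x5' = -35.

-35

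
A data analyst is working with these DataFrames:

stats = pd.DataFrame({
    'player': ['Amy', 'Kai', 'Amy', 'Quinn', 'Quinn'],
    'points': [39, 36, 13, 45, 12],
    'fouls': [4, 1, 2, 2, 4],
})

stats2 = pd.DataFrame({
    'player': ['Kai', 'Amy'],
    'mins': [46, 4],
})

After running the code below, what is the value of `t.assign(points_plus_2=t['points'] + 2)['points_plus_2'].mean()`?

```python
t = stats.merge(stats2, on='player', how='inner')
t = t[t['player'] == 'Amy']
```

28.0

merge on 'player' (how='inner') → 3 rows:
  player  points  fouls  mins
0    Amy      39      4     4
1    Kai      36      1    46
2    Amy      13      2     4
filter rows where player == 'Amy':
  player  points  fouls  mins
0    Amy      39      4     4
2    Amy      13      2     4
add column points_plus_2 = t['points'] + 2:
  player  points  fouls  mins  points_plus_2
0    Amy      39      4     4             41
2    Amy      13      2     4             15
Reading off the mean of column 'points_plus_2', we get 28.0.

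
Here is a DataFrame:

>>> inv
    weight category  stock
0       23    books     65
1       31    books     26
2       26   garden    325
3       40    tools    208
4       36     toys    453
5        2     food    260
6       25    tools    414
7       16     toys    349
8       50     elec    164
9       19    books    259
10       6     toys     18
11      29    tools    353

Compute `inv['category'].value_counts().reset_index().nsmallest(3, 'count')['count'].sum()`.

3

value_counts of category:
category
books     3
tools     3
toys      3
garden    1
food      1
elec      1
Name: count, dtype: int64
reset_index():
  category  count
0    books      3
1    tools      3
2     toys      3
3   garden      1
4     food      1
5     elec      1
take 3 rows with smallest count:
  category  count
3   garden      1
4     food      1
5     elec      1
Then the sum of column 'count': 3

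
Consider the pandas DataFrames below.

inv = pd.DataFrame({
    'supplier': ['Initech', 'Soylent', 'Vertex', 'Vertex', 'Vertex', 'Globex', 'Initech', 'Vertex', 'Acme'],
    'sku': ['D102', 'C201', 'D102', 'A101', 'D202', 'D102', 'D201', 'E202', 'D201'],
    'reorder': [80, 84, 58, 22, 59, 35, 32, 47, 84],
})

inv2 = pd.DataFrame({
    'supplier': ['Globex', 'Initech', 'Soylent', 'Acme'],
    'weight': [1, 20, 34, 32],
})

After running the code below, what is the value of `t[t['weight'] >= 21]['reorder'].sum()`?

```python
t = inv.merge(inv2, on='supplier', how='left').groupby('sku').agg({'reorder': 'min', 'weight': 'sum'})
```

merge on 'supplier' (how='left') → 9 rows:
  supplier   sku  reorder  weight
0  Initech  D102       80    20.0
1  Soylent  C201       84    34.0
2   Vertex  D102       58     NaN
3   Vertex  A101       22     NaN
4   Vertex  D202       59     NaN
5   Globex  D102       35     1.0
6  Initech  D201       32    20.0
7   Vertex  E202       47     NaN
8     Acme  D201       84    32.0
group by sku: min(reorder), sum(weight):
      reorder  weight
sku                  
A101       22     0.0
C201       84    34.0
D102       35    21.0
D201       32    52.0
D202       59     0.0
E202       47     0.0
filter rows where weight >= 21:
      reorder  weight
sku                  
C201       84    34.0
D102       35    21.0
D201       32    52.0
Then the sum of column 'reorder': 151

151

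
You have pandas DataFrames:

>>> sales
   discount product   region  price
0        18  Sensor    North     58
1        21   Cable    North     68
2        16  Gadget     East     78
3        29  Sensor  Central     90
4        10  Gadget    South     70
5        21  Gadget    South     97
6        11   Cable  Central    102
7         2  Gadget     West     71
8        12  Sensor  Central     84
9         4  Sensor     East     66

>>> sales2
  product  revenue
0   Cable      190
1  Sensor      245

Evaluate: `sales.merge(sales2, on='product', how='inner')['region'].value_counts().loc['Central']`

3

merge on 'product' (how='inner') → 6 rows:
   discount product   region  price  revenue
0        18  Sensor    North     58      245
1        21   Cable    North     68      190
2        29  Sensor  Central     90      245
3        11   Cable  Central    102      190
4        12  Sensor  Central     84      245
5         4  Sensor     East     66      245
value_counts of region:
region
Central    3
North      2
East       1
Name: count, dtype: int64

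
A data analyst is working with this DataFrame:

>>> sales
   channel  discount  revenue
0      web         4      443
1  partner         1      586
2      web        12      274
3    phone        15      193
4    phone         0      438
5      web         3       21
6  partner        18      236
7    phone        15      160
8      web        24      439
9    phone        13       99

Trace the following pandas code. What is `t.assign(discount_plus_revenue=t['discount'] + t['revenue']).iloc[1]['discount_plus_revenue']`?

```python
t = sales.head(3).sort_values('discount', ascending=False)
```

take first 3 rows:
   channel  discount  revenue
0      web         4      443
1  partner         1      586
2      web        12      274
sort by discount descending:
   channel  discount  revenue
2      web        12      274
0      web         4      443
1  partner         1      586
add column discount_plus_revenue = t['discount'] + t['revenue']:
   channel  discount  revenue  discount_plus_revenue
2      web        12      274                    286
0      web         4      443                    447
1  partner         1      586                    587
Reading off the value at position 1, column 'discount_plus_revenue', we get 447.

447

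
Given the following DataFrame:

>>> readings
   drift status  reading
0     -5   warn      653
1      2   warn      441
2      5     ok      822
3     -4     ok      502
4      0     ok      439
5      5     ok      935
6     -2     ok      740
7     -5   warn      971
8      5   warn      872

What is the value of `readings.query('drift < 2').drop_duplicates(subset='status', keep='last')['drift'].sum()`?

filter rows where drift < 2:
   drift status  reading
0     -5   warn      653
3     -4     ok      502
4      0     ok      439
6     -2     ok      740
7     -5   warn      971
drop duplicate status (keep=last):
   drift status  reading
6     -2     ok      740
7     -5   warn      971
Taking the sum of column 'drift' gives -7.

-7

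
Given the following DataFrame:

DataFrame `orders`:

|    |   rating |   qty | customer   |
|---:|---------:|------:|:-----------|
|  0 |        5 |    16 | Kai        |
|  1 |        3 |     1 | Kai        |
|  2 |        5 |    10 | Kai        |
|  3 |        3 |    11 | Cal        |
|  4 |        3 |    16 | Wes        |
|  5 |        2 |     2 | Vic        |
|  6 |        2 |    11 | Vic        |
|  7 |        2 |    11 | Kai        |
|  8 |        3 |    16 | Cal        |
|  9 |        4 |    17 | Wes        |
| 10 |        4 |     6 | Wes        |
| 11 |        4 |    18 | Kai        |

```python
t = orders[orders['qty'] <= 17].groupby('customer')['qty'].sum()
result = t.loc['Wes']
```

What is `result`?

filter rows where qty <= 17:
    rating  qty customer
0        5   16      Kai
1        3    1      Kai
2        5   10      Kai
3        3   11      Cal
4        3   16      Wes
5        2    2      Vic
6        2   11      Vic
7        2   11      Kai
8        3   16      Cal
9        4   17      Wes
10       4    6      Wes
group by customer, sum of qty:
customer
Cal    27
Kai    38
Vic    13
Wes    39
Name: qty, dtype: int64
Reading off the value at index 'Wes', we get 39.

39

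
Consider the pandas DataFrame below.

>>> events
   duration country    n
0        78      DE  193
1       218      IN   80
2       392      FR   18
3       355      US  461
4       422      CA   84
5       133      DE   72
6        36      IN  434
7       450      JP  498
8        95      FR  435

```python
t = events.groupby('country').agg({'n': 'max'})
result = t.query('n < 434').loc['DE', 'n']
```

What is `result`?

193

group by country, max of n:
           n
country     
CA        84
DE       193
FR       435
IN       434
JP       498
US       461
filter rows where n < 434:
           n
country     
CA        84
DE       193
Finally, value at row 'DE', column 'n' = 193.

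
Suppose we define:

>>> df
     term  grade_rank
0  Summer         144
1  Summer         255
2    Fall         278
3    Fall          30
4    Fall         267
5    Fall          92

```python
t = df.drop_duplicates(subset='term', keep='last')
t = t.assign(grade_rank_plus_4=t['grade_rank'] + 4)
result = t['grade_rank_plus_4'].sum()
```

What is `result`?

355

drop duplicate term (keep=last):
     term  grade_rank
1  Summer         255
5    Fall          92
add column grade_rank_plus_4 = t['grade_rank'] + 4:
     term  grade_rank  grade_rank_plus_4
1  Summer         255                259
5    Fall          92                 96
sum of column 'grade_rank_plus_4' → 355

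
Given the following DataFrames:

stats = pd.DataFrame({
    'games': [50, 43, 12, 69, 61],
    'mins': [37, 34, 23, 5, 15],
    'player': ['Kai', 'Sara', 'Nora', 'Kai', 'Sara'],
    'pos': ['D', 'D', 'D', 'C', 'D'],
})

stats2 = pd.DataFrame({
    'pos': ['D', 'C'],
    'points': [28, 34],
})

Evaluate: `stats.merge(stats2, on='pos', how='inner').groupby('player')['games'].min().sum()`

merge on 'pos' (how='inner') → 5 rows:
   games  mins player pos  points
0     50    37    Kai   D      28
1     43    34   Sara   D      28
2     12    23   Nora   D      28
3     69     5    Kai   C      34
4     61    15   Sara   D      28
group by player, min of games:
player
Kai     50
Nora    12
Sara    43
Name: games, dtype: int64
sum of the resulting series → 105

105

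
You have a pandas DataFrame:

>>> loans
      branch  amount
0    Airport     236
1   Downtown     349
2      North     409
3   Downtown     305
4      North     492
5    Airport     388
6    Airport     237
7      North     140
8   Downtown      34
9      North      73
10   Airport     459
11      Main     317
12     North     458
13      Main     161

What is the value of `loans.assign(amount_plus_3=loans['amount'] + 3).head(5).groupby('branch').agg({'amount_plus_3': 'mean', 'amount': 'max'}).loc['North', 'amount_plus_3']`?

add column amount_plus_3 = loans['amount'] + 3:
      branch  amount  amount_plus_3
0    Airport     236            239
1   Downtown     349            352
2      North     409            412
3   Downtown     305            308
4      North     492            495
5    Airport     388            391
6    Airport     237            240
7      North     140            143
8   Downtown      34             37
9      North      73             76
10   Airport     459            462
11      Main     317            320
12     North     458            461
13      Main     161            164
take first 5 rows:
     branch  amount  amount_plus_3
0   Airport     236            239
1  Downtown     349            352
2     North     409            412
3  Downtown     305            308
4     North     492            495
group by branch: mean(amount_plus_3), max(amount):
          amount_plus_3  amount
branch                         
Airport           239.0     236
Downtown          330.0     349
North             453.5     492
Then the value at row 'North', column 'amount_plus_3': 453.5

453.5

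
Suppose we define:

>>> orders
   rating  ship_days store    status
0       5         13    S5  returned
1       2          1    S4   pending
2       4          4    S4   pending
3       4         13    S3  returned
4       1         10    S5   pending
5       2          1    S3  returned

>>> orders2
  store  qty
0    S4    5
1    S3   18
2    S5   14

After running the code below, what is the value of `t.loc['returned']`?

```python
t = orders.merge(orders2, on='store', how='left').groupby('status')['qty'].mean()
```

16.6666666667

merge on 'store' (how='left') → 6 rows:
   rating  ship_days store    status  qty
0       5         13    S5  returned   14
1       2          1    S4   pending    5
2       4          4    S4   pending    5
3       4         13    S3  returned   18
4       1         10    S5   pending   14
5       2          1    S3  returned   18
group by status, mean of qty:
status
pending      8.000000
returned    16.666667
Name: qty, dtype: float64
value at index 'returned' → 16.6666666667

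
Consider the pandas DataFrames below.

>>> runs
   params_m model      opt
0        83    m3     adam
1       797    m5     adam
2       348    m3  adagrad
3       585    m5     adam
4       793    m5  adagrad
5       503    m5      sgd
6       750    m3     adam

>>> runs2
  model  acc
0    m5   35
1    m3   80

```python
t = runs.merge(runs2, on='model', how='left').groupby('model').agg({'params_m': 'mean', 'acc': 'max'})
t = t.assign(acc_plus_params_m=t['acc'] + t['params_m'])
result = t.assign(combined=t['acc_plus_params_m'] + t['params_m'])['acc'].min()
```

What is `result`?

merge on 'model' (how='left') → 7 rows:
   params_m model      opt  acc
0        83    m3     adam   80
1       797    m5     adam   35
2       348    m3  adagrad   80
3       585    m5     adam   35
4       793    m5  adagrad   35
5       503    m5      sgd   35
6       750    m3     adam   80
group by model: mean(params_m), max(acc):
         params_m  acc
model                 
m3     393.666667   80
m5     669.500000   35
add column acc_plus_params_m = t['acc'] + t['params_m']:
         params_m  acc  acc_plus_params_m
model                                    
m3     393.666667   80         473.666667
m5     669.500000   35         704.500000
add column combined = t['acc_plus_params_m'] + t['params_m']:
         params_m  acc  acc_plus_params_m     combined
model                                                 
m3     393.666667   80         473.666667   867.333333
m5     669.500000   35         704.500000  1374.000000

35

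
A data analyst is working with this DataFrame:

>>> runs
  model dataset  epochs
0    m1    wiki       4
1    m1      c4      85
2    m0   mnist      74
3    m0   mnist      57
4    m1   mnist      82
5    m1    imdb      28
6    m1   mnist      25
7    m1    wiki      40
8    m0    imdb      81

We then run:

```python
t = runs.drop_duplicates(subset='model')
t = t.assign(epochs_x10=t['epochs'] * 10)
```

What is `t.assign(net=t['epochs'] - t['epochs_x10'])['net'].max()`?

drop duplicate model (keep=first):
  model dataset  epochs
0    m1    wiki       4
2    m0   mnist      74
add column epochs_x10 = t['epochs'] * 10:
  model dataset  epochs  epochs_x10
0    m1    wiki       4          40
2    m0   mnist      74         740
add column net = t['epochs'] - t['epochs_x10']:
  model dataset  epochs  epochs_x10  net
0    m1    wiki       4          40  -36
2    m0   mnist      74         740 -666
Finally, max of column 'net' = -36.

-36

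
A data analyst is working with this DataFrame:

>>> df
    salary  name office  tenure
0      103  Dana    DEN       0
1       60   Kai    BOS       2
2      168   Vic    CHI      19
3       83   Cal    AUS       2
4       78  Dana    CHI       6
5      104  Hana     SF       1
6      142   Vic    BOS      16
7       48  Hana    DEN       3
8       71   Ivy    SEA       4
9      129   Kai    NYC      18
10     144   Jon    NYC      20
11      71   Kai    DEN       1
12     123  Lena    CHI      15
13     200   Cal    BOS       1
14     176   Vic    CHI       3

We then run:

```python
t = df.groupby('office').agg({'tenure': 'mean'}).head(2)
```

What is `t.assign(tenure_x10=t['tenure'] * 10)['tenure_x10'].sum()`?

group by office, mean of tenure:
           tenure
office           
AUS      2.000000
BOS      6.333333
CHI     10.750000
DEN      1.333333
NYC     19.000000
SEA      4.000000
SF       1.000000
take first 2 rows:
          tenure
office          
AUS     2.000000
BOS     6.333333
add column tenure_x10 = t['tenure'] * 10:
          tenure  tenure_x10
office                      
AUS     2.000000   20.000000
BOS     6.333333   63.333333

83.3333333333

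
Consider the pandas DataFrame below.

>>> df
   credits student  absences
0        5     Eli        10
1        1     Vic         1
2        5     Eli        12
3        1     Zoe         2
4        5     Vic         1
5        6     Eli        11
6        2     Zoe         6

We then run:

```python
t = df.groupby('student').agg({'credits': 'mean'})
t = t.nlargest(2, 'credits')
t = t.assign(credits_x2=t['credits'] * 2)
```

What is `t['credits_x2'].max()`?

10.6666666667

group by student, mean of credits:
          credits
student          
Eli      5.333333
Vic      3.000000
Zoe      1.500000
take 2 rows with largest credits:
          credits
student          
Eli      5.333333
Vic      3.000000
add column credits_x2 = t['credits'] * 2:
          credits  credits_x2
student                      
Eli      5.333333   10.666667
Vic      3.000000    6.000000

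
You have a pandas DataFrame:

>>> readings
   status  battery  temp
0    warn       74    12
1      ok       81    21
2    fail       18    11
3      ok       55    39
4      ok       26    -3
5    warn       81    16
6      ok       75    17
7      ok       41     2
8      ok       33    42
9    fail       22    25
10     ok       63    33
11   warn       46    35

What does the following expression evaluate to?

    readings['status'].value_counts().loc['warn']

value_counts of status:
status
ok      7
warn    3
fail    2
Name: count, dtype: int64
So loc['warn'] = 3.

3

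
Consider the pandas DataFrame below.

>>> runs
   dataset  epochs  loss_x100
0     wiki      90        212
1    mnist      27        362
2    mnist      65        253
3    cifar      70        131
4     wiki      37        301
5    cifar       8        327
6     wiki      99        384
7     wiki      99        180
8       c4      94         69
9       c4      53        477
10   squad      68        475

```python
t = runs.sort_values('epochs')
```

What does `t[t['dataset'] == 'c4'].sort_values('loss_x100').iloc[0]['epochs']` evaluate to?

sort by epochs:
   dataset  epochs  loss_x100
5    cifar       8        327
1    mnist      27        362
4     wiki      37        301
9       c4      53        477
2    mnist      65        253
10   squad      68        475
3    cifar      70        131
0     wiki      90        212
8       c4      94         69
6     wiki      99        384
7     wiki      99        180
filter rows where dataset == 'c4':
  dataset  epochs  loss_x100
9      c4      53        477
8      c4      94         69
sort by loss_x100:
  dataset  epochs  loss_x100
8      c4      94         69
9      c4      53        477
Reading off the value at position 0, column 'epochs', we get 94.

94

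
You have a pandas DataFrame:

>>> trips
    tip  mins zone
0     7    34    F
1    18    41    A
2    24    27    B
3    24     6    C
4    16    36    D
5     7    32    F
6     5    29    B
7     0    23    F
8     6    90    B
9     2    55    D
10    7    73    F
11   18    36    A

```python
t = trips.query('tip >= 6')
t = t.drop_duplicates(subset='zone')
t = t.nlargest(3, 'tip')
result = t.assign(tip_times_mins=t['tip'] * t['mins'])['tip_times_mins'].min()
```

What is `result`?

144

filter rows where tip >= 6:
    tip  mins zone
0     7    34    F
1    18    41    A
2    24    27    B
3    24     6    C
4    16    36    D
5     7    32    F
8     6    90    B
10    7    73    F
11   18    36    A
drop duplicate zone (keep=first):
   tip  mins zone
0    7    34    F
1   18    41    A
2   24    27    B
3   24     6    C
4   16    36    D
take 3 rows with largest tip:
   tip  mins zone
2   24    27    B
3   24     6    C
1   18    41    A
add column tip_times_mins = t['tip'] * t['mins']:
   tip  mins zone  tip_times_mins
2   24    27    B             648
3   24     6    C             144
1   18    41    A             738
Taking the min of column 'tip_times_mins' gives 144.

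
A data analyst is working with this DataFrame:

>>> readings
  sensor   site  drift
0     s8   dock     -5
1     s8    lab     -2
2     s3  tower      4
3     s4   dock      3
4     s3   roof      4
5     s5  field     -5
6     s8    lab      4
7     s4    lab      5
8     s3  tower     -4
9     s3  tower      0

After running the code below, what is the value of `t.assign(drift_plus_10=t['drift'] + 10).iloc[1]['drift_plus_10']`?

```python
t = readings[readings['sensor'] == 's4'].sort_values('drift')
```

15

filter rows where sensor == 's4':
  sensor  site  drift
3     s4  dock      3
7     s4   lab      5
sort by drift:
  sensor  site  drift
3     s4  dock      3
7     s4   lab      5
add column drift_plus_10 = t['drift'] + 10:
  sensor  site  drift  drift_plus_10
3     s4  dock      3             13
7     s4   lab      5             15
Finally, value at position 1, column 'drift_plus_10' = 15.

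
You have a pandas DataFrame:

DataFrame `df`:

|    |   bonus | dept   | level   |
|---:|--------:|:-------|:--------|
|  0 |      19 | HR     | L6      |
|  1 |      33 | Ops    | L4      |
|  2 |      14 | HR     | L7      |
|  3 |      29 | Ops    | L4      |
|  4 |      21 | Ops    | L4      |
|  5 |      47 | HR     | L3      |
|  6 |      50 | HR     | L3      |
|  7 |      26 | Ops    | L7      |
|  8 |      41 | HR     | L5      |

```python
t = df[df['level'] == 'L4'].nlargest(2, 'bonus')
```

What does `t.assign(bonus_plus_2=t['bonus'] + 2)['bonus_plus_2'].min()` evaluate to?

filter rows where level == 'L4':
   bonus dept level
1     33  Ops    L4
3     29  Ops    L4
4     21  Ops    L4
take 2 rows with largest bonus:
   bonus dept level
1     33  Ops    L4
3     29  Ops    L4
add column bonus_plus_2 = t['bonus'] + 2:
   bonus dept level  bonus_plus_2
1     33  Ops    L4            35
3     29  Ops    L4            31
The min of column 'bonus_plus_2' is 31.

31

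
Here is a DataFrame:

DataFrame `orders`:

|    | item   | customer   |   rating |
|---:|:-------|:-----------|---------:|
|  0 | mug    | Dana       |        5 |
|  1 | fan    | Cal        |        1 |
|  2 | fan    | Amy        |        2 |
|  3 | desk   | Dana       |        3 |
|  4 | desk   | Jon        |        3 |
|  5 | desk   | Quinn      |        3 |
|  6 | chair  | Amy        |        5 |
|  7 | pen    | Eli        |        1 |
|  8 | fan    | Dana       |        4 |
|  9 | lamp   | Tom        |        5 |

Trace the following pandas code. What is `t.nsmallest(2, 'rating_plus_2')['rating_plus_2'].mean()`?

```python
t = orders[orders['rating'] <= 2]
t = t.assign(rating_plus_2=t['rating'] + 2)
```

filter rows where rating <= 2:
  item customer  rating
1  fan      Cal       1
2  fan      Amy       2
7  pen      Eli       1
add column rating_plus_2 = t['rating'] + 2:
  item customer  rating  rating_plus_2
1  fan      Cal       1              3
2  fan      Amy       2              4
7  pen      Eli       1              3
take 2 rows with smallest rating_plus_2:
  item customer  rating  rating_plus_2
1  fan      Cal       1              3
7  pen      Eli       1              3
Taking the mean of column 'rating_plus_2' gives 3.0.

3.0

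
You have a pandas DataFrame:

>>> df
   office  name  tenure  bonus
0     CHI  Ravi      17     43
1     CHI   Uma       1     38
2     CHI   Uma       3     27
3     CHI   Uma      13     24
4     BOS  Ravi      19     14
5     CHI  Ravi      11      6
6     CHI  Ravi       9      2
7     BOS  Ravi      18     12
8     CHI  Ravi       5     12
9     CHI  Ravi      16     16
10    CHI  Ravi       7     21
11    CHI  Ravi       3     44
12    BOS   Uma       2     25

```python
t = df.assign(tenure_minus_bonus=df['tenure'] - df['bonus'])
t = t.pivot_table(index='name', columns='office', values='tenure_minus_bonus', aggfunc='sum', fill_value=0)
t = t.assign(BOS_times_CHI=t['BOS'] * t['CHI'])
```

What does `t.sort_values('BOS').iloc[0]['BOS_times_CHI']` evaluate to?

1656

add column tenure_minus_bonus = df['tenure'] - df['bonus']:
   office  name  tenure  bonus  tenure_minus_bonus
0     CHI  Ravi      17     43                 -26
1     CHI   Uma       1     38                 -37
2     CHI   Uma       3     27                 -24
3     CHI   Uma      13     24                 -11
4     BOS  Ravi      19     14                   5
5     CHI  Ravi      11      6                   5
6     CHI  Ravi       9      2                   7
7     BOS  Ravi      18     12                   6
8     CHI  Ravi       5     12                  -7
9     CHI  Ravi      16     16                   0
10    CHI  Ravi       7     21                 -14
11    CHI  Ravi       3     44                 -41
12    BOS   Uma       2     25                 -23
pivot: rows=name, cols=office, sum(tenure_minus_bonus):
office  BOS  CHI
name            
Ravi     11  -76
Uma     -23  -72
add column BOS_times_CHI = t['BOS'] * t['CHI']:
office  BOS  CHI  BOS_times_CHI
name                           
Ravi     11  -76           -836
Uma     -23  -72           1656
sort by BOS:
office  BOS  CHI  BOS_times_CHI
name                           
Uma     -23  -72           1656
Ravi     11  -76           -836
So iloc[0]['BOS_times_CHI'] = 1656.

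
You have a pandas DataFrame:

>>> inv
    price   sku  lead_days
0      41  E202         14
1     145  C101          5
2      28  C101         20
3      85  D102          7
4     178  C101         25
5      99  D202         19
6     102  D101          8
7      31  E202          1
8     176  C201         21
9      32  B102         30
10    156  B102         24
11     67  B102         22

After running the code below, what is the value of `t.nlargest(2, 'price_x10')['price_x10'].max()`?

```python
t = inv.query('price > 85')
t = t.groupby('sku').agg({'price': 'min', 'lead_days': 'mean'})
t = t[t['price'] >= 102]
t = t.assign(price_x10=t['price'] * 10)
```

filter rows where price > 85:
    price   sku  lead_days
1     145  C101          5
4     178  C101         25
5      99  D202         19
6     102  D101          8
8     176  C201         21
10    156  B102         24
group by sku: min(price), mean(lead_days):
      price  lead_days
sku                   
B102    156       24.0
C101    145       15.0
C201    176       21.0
D101    102        8.0
D202     99       19.0
filter rows where price >= 102:
      price  lead_days
sku                   
B102    156       24.0
C101    145       15.0
C201    176       21.0
D101    102        8.0
add column price_x10 = t['price'] * 10:
      price  lead_days  price_x10
sku                              
B102    156       24.0       1560
C101    145       15.0       1450
C201    176       21.0       1760
D101    102        8.0       1020
take 2 rows with largest price_x10:
      price  lead_days  price_x10
sku                              
C201    176       21.0       1760
B102    156       24.0       1560

1760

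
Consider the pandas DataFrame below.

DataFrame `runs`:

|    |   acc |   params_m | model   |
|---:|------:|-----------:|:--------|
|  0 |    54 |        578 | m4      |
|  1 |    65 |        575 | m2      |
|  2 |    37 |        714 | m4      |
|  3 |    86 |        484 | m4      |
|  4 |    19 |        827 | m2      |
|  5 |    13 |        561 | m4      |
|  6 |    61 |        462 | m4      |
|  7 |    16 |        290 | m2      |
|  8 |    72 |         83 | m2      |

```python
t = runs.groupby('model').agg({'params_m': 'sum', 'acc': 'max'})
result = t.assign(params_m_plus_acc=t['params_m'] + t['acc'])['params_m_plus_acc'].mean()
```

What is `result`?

group by model: sum(params_m), max(acc):
       params_m  acc
model               
m2         1775   72
m4         2799   86
add column params_m_plus_acc = t['params_m'] + t['acc']:
       params_m  acc  params_m_plus_acc
model                                  
m2         1775   72               1847
m4         2799   86               2885
Finally, mean of column 'params_m_plus_acc' = 2366.0.

2366.0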